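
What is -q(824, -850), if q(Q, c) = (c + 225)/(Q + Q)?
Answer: 625/1648 ≈ 0.37925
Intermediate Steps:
q(Q, c) = (225 + c)/(2*Q) (q(Q, c) = (225 + c)/((2*Q)) = (225 + c)*(1/(2*Q)) = (225 + c)/(2*Q))
-q(824, -850) = -(225 - 850)/(2*824) = -(-625)/(2*824) = -1*(-625/1648) = 625/1648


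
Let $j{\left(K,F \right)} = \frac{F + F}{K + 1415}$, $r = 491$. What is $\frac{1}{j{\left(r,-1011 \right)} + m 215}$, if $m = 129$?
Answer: $\frac{953}{26430444} \approx 3.6057 \cdot 10^{-5}$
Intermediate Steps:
$j{\left(K,F \right)} = \frac{2 F}{1415 + K}$
$\frac{1}{j{\left(r,-1011 \right)} + m 215} = \frac{1}{2 \left(-1011\right) \frac{1}{1415 + 491} + 129 \cdot 215} = \frac{1}{2 \left(-1011\right) \frac{1}{1906} + 27735} = \frac{1}{- \frac{1011}{953} + 27735} = \frac{1}{\frac{26430444}{953}} = \frac{953}{26430444}$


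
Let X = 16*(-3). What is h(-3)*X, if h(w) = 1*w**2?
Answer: -432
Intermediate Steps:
h(w) = w**2
X = -48
h(-3)*X = (-3)**2*(-48) = 9*(-48) = -432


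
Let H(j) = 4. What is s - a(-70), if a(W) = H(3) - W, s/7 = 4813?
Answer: 33617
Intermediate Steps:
s = 33691 (s = 7*4813 = 33691)
a(W) = 4 - W
s - a(-70) = 33691 - (4 - 1*(-70)) = 33691 - (4 + 70) = 33691 - 1*74 = 33691 - 74 = 33617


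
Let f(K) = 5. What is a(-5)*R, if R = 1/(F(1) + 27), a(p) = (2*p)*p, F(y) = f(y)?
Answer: 25/16 ≈ 1.5625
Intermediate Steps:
F(y) = 5
a(p) = 2*p²
R = 1/32 (R = 1/(5 + 27) = 1/32 ≈ 0.031250)
a(-5)*R = (2*(-5)²)*(1/32) = (2*25)*(1/32) = 50*(1/32) = 25/16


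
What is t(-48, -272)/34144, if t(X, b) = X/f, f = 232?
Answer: -3/495088 ≈ -6.0595e-6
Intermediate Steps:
t(X, b) = X/232
t(-48, -272)/34144 = ((1/232)*(-48))/34144 = -6/29*1/34144 = -3/495088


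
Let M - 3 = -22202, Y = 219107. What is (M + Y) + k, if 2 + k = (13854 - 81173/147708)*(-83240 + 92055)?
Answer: 18066914612533/147708 ≈ 1.2232e+8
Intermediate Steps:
k = 18037829725669/147708 (k = -2 + (13854 - 81173/147708)*(-83240 + 92055) = -2 + (13854 - 81173*1/147708)*8815 = -2 + (13854 - 81173/147708)*8815 = -2 + (2046265459/147708)*8815 = -2 + 18037830021085/147708 = 18037829725669/147708 ≈ 1.2212e+8)
M = -22199 (M = 3 - 22202 = -22199)
(M + Y) + k = (-22199 + 219107) + 18037829725669/147708 = 196908 + 18037829725669/147708 = 18066914612533/147708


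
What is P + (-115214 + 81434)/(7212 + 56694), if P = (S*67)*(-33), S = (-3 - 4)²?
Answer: -1153924319/10651 ≈ -1.0834e+5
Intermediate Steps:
S = 49 (S = (-7)² = 49)
P = -108339 (P = (49*67)*(-33) = 3283*(-33) = -108339)
P + (-115214 + 81434)/(7212 + 56694) = -108339 + (-115214 + 81434)/(7212 + 56694) = -108339 - 33780/63906 = -108339 - 33780*1/63906 = -108339 - 5630/10651 = -1153924319/10651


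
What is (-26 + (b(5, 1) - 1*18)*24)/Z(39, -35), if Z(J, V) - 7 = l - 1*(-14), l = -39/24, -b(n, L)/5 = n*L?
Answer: -8464/155 ≈ -54.606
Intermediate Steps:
b(n, L) = -5*L*n (b(n, L) = -5*n*L = -5*L*n)
l = -13/8 (l = -39*1/24 = -13/8 ≈ -1.6250)
Z(J, V) = 155/8 (Z(J, V) = 7 + (-13/8 - 1*(-14)) = 7 + (-13/8 + 14) = 7 + 99/8 = 155/8)
(-26 + (b(5, 1) - 1*18)*24)/Z(39, -35) = (-26 + (-5*1*5 - 1*18)*24)/(155/8) = (-26 + (-25 - 18)*24)*(8/155) = (-26 - 43*24)*(8/155) = (-26 - 1032)*(8/155) = -1058*8/155 = -8464/155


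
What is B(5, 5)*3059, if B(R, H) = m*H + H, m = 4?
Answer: 76475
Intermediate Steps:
B(R, H) = 5*H (B(R, H) = 4*H + H = 5*H)
B(5, 5)*3059 = (5*5)*3059 = 25*3059 = 76475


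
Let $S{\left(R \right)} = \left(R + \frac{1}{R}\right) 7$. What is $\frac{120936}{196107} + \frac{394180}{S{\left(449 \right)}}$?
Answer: $\frac{5813170147674}{46124823983} \approx 126.03$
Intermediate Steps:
$S{\left(R \right)} = 7 R + \frac{7}{R}$
$\frac{120936}{196107} + \frac{394180}{S{\left(449 \right)}} = \frac{120936}{196107} + \frac{394180}{7 \cdot 449 + \frac{7}{449}} = 120936 \cdot \frac{1}{196107} + \frac{394180}{3143 + 7 \cdot \frac{1}{449}} = \frac{40312}{65369} + \frac{394180}{3143 + \frac{7}{449}} = \frac{40312}{65369} + \frac{394180}{\frac{1411214}{449}} = \frac{40312}{65369} + 394180 \cdot \frac{449}{1411214} = \frac{40312}{65369} + \frac{88493410}{705607} = \frac{5813170147674}{46124823983}$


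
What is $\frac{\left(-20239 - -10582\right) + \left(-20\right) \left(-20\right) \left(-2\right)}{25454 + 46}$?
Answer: $- \frac{10457}{25500} \approx -0.41008$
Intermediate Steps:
$\frac{\left(-20239 - -10582\right) + \left(-20\right) \left(-20\right) \left(-2\right)}{25454 + 46} = \frac{\left(-20239 + 10582\right) + 400 \left(-2\right)}{25500} = \left(-9657 - 800\right) \frac{1}{25500} = \left(-10457\right) \frac{1}{25500} = - \frac{10457}{25500}$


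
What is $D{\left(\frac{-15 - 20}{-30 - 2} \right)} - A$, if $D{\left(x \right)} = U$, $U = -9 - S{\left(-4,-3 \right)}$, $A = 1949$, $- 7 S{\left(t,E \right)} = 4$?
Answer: $- \frac{13702}{7} \approx -1957.4$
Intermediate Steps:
$S{\left(t,E \right)} = - \frac{4}{7}$ ($S{\left(t,E \right)} = \left(- \frac{1}{7}\right) 4 = - \frac{4}{7}$)
$U = - \frac{59}{7}$ ($U = -9 - - \frac{4}{7} = -9 + \frac{4}{7} = - \frac{59}{7} \approx -8.4286$)
$D{\left(x \right)} = - \frac{59}{7}$
$D{\left(\frac{-15 - 20}{-30 - 2} \right)} - A = - \frac{59}{7} - 1949 = - \frac{13702}{7}$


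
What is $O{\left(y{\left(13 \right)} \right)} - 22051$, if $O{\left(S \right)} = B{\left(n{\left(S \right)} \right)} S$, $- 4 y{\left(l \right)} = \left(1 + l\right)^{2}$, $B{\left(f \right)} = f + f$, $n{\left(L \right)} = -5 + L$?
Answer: $-16759$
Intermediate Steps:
$B{\left(f \right)} = 2 f$
$y{\left(l \right)} = - \frac{\left(1 + l\right)^{2}}{4}$
$O{\left(S \right)} = S \left(-10 + 2 S\right)$ ($O{\left(S \right)} = 2 \left(-5 + S\right) S = \left(-10 + 2 S\right) S = S \left(-10 + 2 S\right)$)
$O{\left(y{\left(13 \right)} \right)} - 22051 = 2 \left(- \frac{\left(1 + 13\right)^{2}}{4}\right) \left(-5 - \frac{\left(1 + 13\right)^{2}}{4}\right) - 22051 = 2 \left(- \frac{14^{2}}{4}\right) \left(-5 - \frac{14^{2}}{4}\right) - 22051 = 2 \left(\left(- \frac{1}{4}\right) 196\right) \left(-5 - 49\right) - 22051 = 2 \left(-49\right) \left(-5 - 49\right) - 22051 = 2 \left(-49\right) \left(-54\right) - 22051 = 5292 - 22051 = -16759$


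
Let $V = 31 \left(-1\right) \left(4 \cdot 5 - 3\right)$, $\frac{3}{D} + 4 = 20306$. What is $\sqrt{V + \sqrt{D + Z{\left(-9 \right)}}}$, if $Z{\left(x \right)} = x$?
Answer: $\frac{\sqrt{-217214224508 + 20302 i \sqrt{3709479930}}}{20302} \approx 0.06534 + 22.957 i$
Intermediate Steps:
$D = \frac{3}{20302}$ ($D = \frac{3}{-4 + 20306} = \frac{3}{20302} \approx 0.00014777$)
$V = -527$ ($V = - 31 \left(20 - 3\right) = \left(-31\right) 17 = -527$)
$\sqrt{V + \sqrt{D + Z{\left(-9 \right)}}} = \sqrt{-527 + \sqrt{\frac{3}{20302} - 9}} = \sqrt{-527 + \sqrt{- \frac{182715}{20302}}} = \sqrt{-527 + \frac{i \sqrt{3709479930}}{20302}}$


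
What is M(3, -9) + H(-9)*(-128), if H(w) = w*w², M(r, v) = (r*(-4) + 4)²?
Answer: 93376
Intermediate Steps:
M(r, v) = (4 - 4*r)² (M(r, v) = (-4*r + 4)² = (4 - 4*r)²)
H(w) = w³
M(3, -9) + H(-9)*(-128) = 16*(-1 + 3)² + (-9)³*(-128) = 16*2² - 729*(-128) = 16*4 + 93312 = 64 + 93312 = 93376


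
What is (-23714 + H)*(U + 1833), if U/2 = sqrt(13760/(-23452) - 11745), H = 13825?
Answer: -18126537 - 44950*I*sqrt(646002929)/533 ≈ -1.8127e+7 - 2.1435e+6*I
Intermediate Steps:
U = 50*I*sqrt(646002929)/5863 (U = 2*sqrt(13760/(-23452) - 11745) = 2*sqrt(13760*(-1/23452) - 11745) = 2*sqrt(-3440/5863 - 11745) = 2*sqrt(-68864375/5863) = 2*(25*I*sqrt(646002929)/5863) = 50*I*sqrt(646002929)/5863 ≈ 216.75*I)
(-23714 + H)*(U + 1833) = (-23714 + 13825)*(50*I*sqrt(646002929)/5863 + 1833) = -9889*(1833 + 50*I*sqrt(646002929)/5863) = -18126537 - 44950*I*sqrt(646002929)/533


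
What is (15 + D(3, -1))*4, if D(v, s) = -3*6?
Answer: -12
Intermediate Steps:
D(v, s) = -18
(15 + D(3, -1))*4 = (15 - 18)*4 = -3*4 = -12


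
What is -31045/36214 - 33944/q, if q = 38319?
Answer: -2418861371/1387684266 ≈ -1.7431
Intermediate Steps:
-31045/36214 - 33944/q = -31045/36214 - 33944/38319 = -2418861371/1387684266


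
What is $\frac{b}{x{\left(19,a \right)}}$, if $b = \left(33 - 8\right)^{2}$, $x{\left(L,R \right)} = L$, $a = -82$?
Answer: $\frac{625}{19} \approx 32.895$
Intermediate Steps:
$b = 625$ ($b = 25^{2} = 625$)
$\frac{b}{x{\left(19,a \right)}} = \frac{625}{19}$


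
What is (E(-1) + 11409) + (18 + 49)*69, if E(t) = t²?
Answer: 16033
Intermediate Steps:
(E(-1) + 11409) + (18 + 49)*69 = ((-1)² + 11409) + (18 + 49)*69 = (1 + 11409) + 67*69 = 11410 + 4623 = 16033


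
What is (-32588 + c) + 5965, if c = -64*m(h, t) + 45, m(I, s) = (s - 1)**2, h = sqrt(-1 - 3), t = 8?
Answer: -29714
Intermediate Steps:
h = 2*I (h = sqrt(-4) = 2*I ≈ 2.0*I)
m(I, s) = (-1 + s)**2
c = -3091 (c = -64*(-1 + 8)**2 + 45 = -64*7**2 + 45 = -64*49 + 45 = -3136 + 45 = -3091)
(-32588 + c) + 5965 = (-32588 - 3091) + 5965 = -35679 + 5965 = -29714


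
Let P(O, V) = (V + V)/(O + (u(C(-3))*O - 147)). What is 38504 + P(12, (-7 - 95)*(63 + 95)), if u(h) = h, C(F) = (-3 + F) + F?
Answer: 3129568/81 ≈ 38637.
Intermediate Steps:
C(F) = -3 + 2*F
P(O, V) = 2*V/(-147 - 8*O) (P(O, V) = (V + V)/(O + ((-3 + 2*(-3))*O - 147)) = (2*V)/(O + ((-3 - 6)*O - 147)) = (2*V)/(O + (-9*O - 147)) = (2*V)/(O + (-147 - 9*O)) = (2*V)/(-147 - 8*O) = 2*V/(-147 - 8*O))
38504 + P(12, (-7 - 95)*(63 + 95)) = 38504 - 2*(-7 - 95)*(63 + 95)/(147 + 8*12) = 38504 - 2*(-102*158)/(147 + 96) = 38504 - 2*(-16116)/243 = 38504 - 2*(-16116)*1/243 = 38504 + 10744/81 = 3129568/81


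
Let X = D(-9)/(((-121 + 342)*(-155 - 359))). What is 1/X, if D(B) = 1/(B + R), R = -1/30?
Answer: 15391987/15 ≈ 1.0261e+6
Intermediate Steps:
R = -1/30 (R = -1*1/30 = -1/30 ≈ -0.033333)
D(B) = 1/(-1/30 + B) (D(B) = 1/(B - 1/30) = 1/(-1/30 + B))
X = 15/15391987 (X = (30/(-1 + 30*(-9)))/(((-121 + 342)*(-155 - 359))) = (30/(-1 - 270))/((221*(-514))) = (30/(-271))/(-113594) = (30*(-1/271))*(-1/113594) = -30/271*(-1/113594) = 15/15391987 ≈ 9.7453e-7)
1/X = 1/(15/15391987) = 15391987/15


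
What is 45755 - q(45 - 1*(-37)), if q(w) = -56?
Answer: 45811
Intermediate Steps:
45755 - q(45 - 1*(-37)) = 45755 - 1*(-56) = 45755 + 56 = 45811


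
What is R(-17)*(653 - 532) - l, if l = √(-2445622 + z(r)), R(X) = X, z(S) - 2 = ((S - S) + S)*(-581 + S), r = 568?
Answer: -2057 - 18*I*√7571 ≈ -2057.0 - 1566.2*I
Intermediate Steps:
z(S) = 2 + S*(-581 + S) (z(S) = 2 + ((S - S) + S)*(-581 + S) = 2 + (0 + S)*(-581 + S) = 2 + S*(-581 + S))
l = 18*I*√7571 (l = √(-2445622 + (2 + 568² - 581*568)) = √(-2445622 + (2 + 322624 - 330008)) = √(-2445622 - 7382) = √(-2453004) = 18*I*√7571 ≈ 1566.2*I)
R(-17)*(653 - 532) - l = -17*(653 - 532) - 18*I*√7571 = -17*121 - 18*I*√7571 = -2057 - 18*I*√7571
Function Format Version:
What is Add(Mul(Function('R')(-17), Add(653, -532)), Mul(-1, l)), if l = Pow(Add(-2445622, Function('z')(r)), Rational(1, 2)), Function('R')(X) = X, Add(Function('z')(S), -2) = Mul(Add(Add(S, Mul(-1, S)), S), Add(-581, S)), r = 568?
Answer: Add(-2057, Mul(-18, I, Pow(7571, Rational(1, 2)))) ≈ Add(-2057.0, Mul(-1566.2, I))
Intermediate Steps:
Function('z')(S) = Add(2, Mul(S, Add(-581, S))) (Function('z')(S) = Add(2, Mul(Add(Add(S, Mul(-1, S)), S), Add(-581, S))) = Add(2, Mul(Add(0, S), Add(-581, S))) = Add(2, Mul(S, Add(-581, S))))
l = Mul(18, I, Pow(7571, Rational(1, 2))) (l = Pow(Add(-2445622, Add(2, Pow(568, 2), Mul(-581, 568))), Rational(1, 2)) = Pow(Add(-2445622, Add(2, 322624, -330008)), Rational(1, 2)) = Pow(Add(-2445622, -7382), Rational(1, 2)) = Pow(-2453004, Rational(1, 2)) = Mul(18, I, Pow(7571, Rational(1, 2))) ≈ Mul(1566.2, I))
Add(Mul(Function('R')(-17), Add(653, -532)), Mul(-1, l)) = Add(Mul(-17, Add(653, -532)), Mul(-1, Mul(18, I, Pow(7571, Rational(1, 2))))) = Add(Mul(-17, 121), Mul(-18, I, Pow(7571, Rational(1, 2)))) = Add(-2057, Mul(-18, I, Pow(7571, Rational(1, 2))))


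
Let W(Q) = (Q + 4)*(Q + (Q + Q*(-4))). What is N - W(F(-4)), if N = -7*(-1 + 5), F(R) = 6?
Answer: 92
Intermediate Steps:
N = -28 (N = -7*4 = -28)
W(Q) = -2*Q*(4 + Q) (W(Q) = (4 + Q)*(Q + (Q - 4*Q)) = (4 + Q)*(Q - 3*Q) = (4 + Q)*(-2*Q) = -2*Q*(4 + Q))
N - W(F(-4)) = -28 - (-2)*6*(4 + 6) = -28 - (-2)*6*10 = -28 - 1*(-120) = -28 + 120 = 92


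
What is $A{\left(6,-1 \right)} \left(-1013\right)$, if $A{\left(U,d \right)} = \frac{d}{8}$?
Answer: $\frac{1013}{8} \approx 126.63$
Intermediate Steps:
$A{\left(U,d \right)} = \frac{d}{8}$ ($A{\left(U,d \right)} = d \frac{1}{8} = \frac{d}{8}$)
$A{\left(6,-1 \right)} \left(-1013\right) = \frac{1}{8} \left(-1\right) \left(-1013\right) = \left(- \frac{1}{8}\right) \left(-1013\right) = \frac{1013}{8}$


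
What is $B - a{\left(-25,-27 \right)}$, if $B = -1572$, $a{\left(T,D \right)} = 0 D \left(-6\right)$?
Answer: $-1572$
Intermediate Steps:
$a{\left(T,D \right)} = 0$ ($a{\left(T,D \right)} = 0 \left(-6\right) = 0$)
$B - a{\left(-25,-27 \right)} = -1572 - 0 = -1572 + 0 = -1572$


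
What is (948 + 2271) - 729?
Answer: 2490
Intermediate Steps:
(948 + 2271) - 729 = 3219 - 729 = 2490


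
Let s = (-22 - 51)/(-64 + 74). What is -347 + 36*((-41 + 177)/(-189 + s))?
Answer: -730121/1963 ≈ -371.94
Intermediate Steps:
s = -73/10 ≈ -7.3000
-347 + 36*((-41 + 177)/(-189 + s)) = -347 + 36*((-41 + 177)/(-189 - 73/10)) = -347 + 36*(136/(-1963/10)) = -347 + 36*(136*(-10/1963)) = -347 + 36*(-1360/1963) = -347 - 48960/1963 = -730121/1963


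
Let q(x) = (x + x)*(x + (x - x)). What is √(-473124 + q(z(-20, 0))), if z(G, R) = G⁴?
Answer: 2*√12799881719 ≈ 2.2627e+5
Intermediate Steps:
q(x) = 2*x² (q(x) = (2*x)*(x + 0) = (2*x)*x = 2*x²)
√(-473124 + q(z(-20, 0))) = √(-473124 + 2*((-20)⁴)²) = √(-473124 + 2*160000²) = √(-473124 + 2*25600000000) = √(-473124 + 51200000000) = √51199526876 = 2*√12799881719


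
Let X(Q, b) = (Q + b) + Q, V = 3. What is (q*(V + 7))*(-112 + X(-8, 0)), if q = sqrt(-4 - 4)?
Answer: -2560*I*sqrt(2) ≈ -3620.4*I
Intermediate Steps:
X(Q, b) = b + 2*Q
q = 2*I*sqrt(2) (q = sqrt(-8) = 2*I*sqrt(2) ≈ 2.8284*I)
(q*(V + 7))*(-112 + X(-8, 0)) = ((2*I*sqrt(2))*(3 + 7))*(-112 + (0 + 2*(-8))) = ((2*I*sqrt(2))*10)*(-112 + (0 - 16)) = (20*I*sqrt(2))*(-112 - 16) = (20*I*sqrt(2))*(-128) = -2560*I*sqrt(2)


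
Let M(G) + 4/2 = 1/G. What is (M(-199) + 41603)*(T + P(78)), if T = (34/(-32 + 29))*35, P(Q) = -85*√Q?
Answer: -9851531620/597 - 703680830*√78/199 ≈ -4.7732e+7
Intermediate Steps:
T = -1190/3 (T = (34/(-3))*35 = (34*(-⅓))*35 = -34/3*35 = -1190/3 ≈ -396.67)
M(G) = -2 + 1/G
(M(-199) + 41603)*(T + P(78)) = ((-2 + 1/(-199)) + 41603)*(-1190/3 - 85*√78) = ((-2 - 1/199) + 41603)*(-1190/3 - 85*√78) = (-399/199 + 41603)*(-1190/3 - 85*√78) = 8278598*(-1190/3 - 85*√78)/199 = -9851531620/597 - 703680830*√78/199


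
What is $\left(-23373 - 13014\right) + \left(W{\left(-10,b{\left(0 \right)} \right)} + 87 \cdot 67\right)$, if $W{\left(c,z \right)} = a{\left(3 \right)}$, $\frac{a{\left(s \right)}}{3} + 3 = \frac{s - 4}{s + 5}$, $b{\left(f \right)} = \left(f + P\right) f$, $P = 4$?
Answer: $- \frac{244539}{8} \approx -30567.0$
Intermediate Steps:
$b{\left(f \right)} = f \left(4 + f\right)$ ($b{\left(f \right)} = \left(f + 4\right) f = \left(4 + f\right) f = f \left(4 + f\right)$)
$a{\left(s \right)} = -9 + \frac{3 \left(-4 + s\right)}{5 + s}$ ($a{\left(s \right)} = -9 + 3 \frac{s - 4}{s + 5} = -9 + 3 \frac{-4 + s}{5 + s} = -9 + \frac{3 \left(-4 + s\right)}{5 + s}$)
$W{\left(c,z \right)} = - \frac{75}{8}$ ($W{\left(c,z \right)} = \frac{3 \left(-19 - 6\right)}{5 + 3} = \frac{3 \left(-19 - 6\right)}{8} = 3 \cdot \frac{1}{8} \left(-25\right) = - \frac{75}{8}$)
$\left(-23373 - 13014\right) + \left(W{\left(-10,b{\left(0 \right)} \right)} + 87 \cdot 67\right) = \left(-23373 - 13014\right) + \left(- \frac{75}{8} + 87 \cdot 67\right) = \left(-23373 - 13014\right) + \left(- \frac{75}{8} + 5829\right) = -36387 + \frac{46557}{8} = - \frac{244539}{8}$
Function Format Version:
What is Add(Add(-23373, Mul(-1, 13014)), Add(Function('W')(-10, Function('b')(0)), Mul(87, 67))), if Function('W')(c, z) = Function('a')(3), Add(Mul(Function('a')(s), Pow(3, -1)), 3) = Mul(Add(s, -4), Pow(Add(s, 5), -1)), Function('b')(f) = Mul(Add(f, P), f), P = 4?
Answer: Rational(-244539, 8) ≈ -30567.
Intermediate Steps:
Function('b')(f) = Mul(f, Add(4, f)) (Function('b')(f) = Mul(Add(f, 4), f) = Mul(Add(4, f), f) = Mul(f, Add(4, f)))
Function('a')(s) = Add(-9, Mul(3, Pow(Add(5, s), -1), Add(-4, s))) (Function('a')(s) = Add(-9, Mul(3, Mul(Add(s, -4), Pow(Add(s, 5), -1)))) = Add(-9, Mul(3, Mul(Add(-4, s), Pow(Add(5, s), -1)))) = Add(-9, Mul(3, Mul(Pow(Add(5, s), -1), Add(-4, s)))) = Add(-9, Mul(3, Pow(Add(5, s), -1), Add(-4, s))))
Function('W')(c, z) = Rational(-75, 8) (Function('W')(c, z) = Mul(3, Pow(Add(5, 3), -1), Add(-19, Mul(-2, 3))) = Mul(3, Pow(8, -1), Add(-19, -6)) = Mul(3, Rational(1, 8), -25) = Rational(-75, 8))
Add(Add(-23373, Mul(-1, 13014)), Add(Function('W')(-10, Function('b')(0)), Mul(87, 67))) = Add(Add(-23373, Mul(-1, 13014)), Add(Rational(-75, 8), Mul(87, 67))) = Add(Add(-23373, -13014), Add(Rational(-75, 8), 5829)) = Add(-36387, Rational(46557, 8)) = Rational(-244539, 8)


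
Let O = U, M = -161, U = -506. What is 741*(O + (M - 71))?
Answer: -546858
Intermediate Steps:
O = -506
741*(O + (M - 71)) = 741*(-506 + (-161 - 71)) = 741*(-506 - 232) = 741*(-738) = -546858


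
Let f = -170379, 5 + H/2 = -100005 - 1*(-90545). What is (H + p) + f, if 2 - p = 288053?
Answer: -477360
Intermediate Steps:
p = -288051 (p = 2 - 1*288053 = 2 - 288053 = -288051)
H = -18930 (H = -10 + 2*(-100005 - 1*(-90545)) = -10 + 2*(-100005 + 90545) = -10 + 2*(-9460) = -10 - 18920 = -18930)
(H + p) + f = (-18930 - 288051) - 170379 = -306981 - 170379 = -477360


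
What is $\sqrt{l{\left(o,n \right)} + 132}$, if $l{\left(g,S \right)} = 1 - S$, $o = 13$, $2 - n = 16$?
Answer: $7 \sqrt{3} \approx 12.124$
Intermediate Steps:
$n = -14$ ($n = 2 - 16 = -14$)
$\sqrt{l{\left(o,n \right)} + 132} = \sqrt{\left(1 - -14\right) + 132} = \sqrt{\left(1 + 14\right) + 132} = \sqrt{15 + 132} = \sqrt{147} = 7 \sqrt{3}$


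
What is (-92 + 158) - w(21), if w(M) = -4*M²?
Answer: 1830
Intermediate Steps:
(-92 + 158) - w(21) = (-92 + 158) - (-4)*21² = 66 - (-4)*441 = 66 - 1*(-1764) = 66 + 1764 = 1830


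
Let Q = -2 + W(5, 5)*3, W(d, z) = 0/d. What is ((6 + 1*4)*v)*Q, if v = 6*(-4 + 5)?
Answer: -120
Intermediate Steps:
W(d, z) = 0
v = 6 (v = 6*1 = 6)
Q = -2 (Q = -2 + 0*3 = -2 + 0 = -2)
((6 + 1*4)*v)*Q = ((6 + 1*4)*6)*(-2) = ((6 + 4)*6)*(-2) = (10*6)*(-2) = 60*(-2) = -120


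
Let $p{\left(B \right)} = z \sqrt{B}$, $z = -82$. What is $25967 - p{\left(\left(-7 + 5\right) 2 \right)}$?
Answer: $25967 + 164 i \approx 25967.0 + 164.0 i$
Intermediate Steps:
$p{\left(B \right)} = - 82 \sqrt{B}$
$25967 - p{\left(\left(-7 + 5\right) 2 \right)} = 25967 - - 82 \sqrt{\left(-7 + 5\right) 2} = 25967 - - 82 \sqrt{\left(-2\right) 2} = 25967 - - 82 \sqrt{-4} = 25967 - - 82 \cdot 2 i = 25967 - - 164 i = 25967 + 164 i$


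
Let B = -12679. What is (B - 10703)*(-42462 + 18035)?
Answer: 571152114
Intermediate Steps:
(B - 10703)*(-42462 + 18035) = (-12679 - 10703)*(-42462 + 18035) = -23382*(-24427) = 571152114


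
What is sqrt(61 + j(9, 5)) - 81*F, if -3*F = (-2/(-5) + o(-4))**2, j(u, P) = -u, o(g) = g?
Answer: 8748/25 + 2*sqrt(13) ≈ 357.13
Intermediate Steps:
F = -108/25 (F = -(-2/(-5) - 4)**2/3 = -(-2*(-1/5) - 4)**2/3 = -(2/5 - 4)**2/3 = -(-18/5)**2/3 = -1/3*324/25 = -108/25 ≈ -4.3200)
sqrt(61 + j(9, 5)) - 81*F = sqrt(61 - 1*9) - 81*(-108/25) = sqrt(61 - 9) + 8748/25 = sqrt(52) + 8748/25 = 2*sqrt(13) + 8748/25 = 8748/25 + 2*sqrt(13)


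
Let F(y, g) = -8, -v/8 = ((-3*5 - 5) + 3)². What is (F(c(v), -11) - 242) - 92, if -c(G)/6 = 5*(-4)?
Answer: -342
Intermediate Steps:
v = -2312 (v = -8*((-3*5 - 5) + 3)² = -8*((-15 - 5) + 3)² = -8*(-20 + 3)² = -8*(-17)² = -8*289 = -2312)
c(G) = 120 (c(G) = -30*(-4) = -6*(-20) = 120)
(F(c(v), -11) - 242) - 92 = (-8 - 242) - 92 = -250 - 92 = -342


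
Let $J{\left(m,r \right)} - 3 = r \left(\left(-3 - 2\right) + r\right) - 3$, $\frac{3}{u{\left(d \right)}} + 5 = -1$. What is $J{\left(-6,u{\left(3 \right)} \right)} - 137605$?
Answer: $- \frac{550409}{4} \approx -1.376 \cdot 10^{5}$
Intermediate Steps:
$u{\left(d \right)} = - \frac{1}{2}$ ($u{\left(d \right)} = \frac{3}{-5 - 1} = \frac{3}{-6} = 3 \left(- \frac{1}{6}\right) = - \frac{1}{2}$)
$J{\left(m,r \right)} = r \left(-5 + r\right)$ ($J{\left(m,r \right)} = 3 + \left(r \left(\left(-3 - 2\right) + r\right) - 3\right) = 3 + \left(r \left(-5 + r\right) - 3\right) = 3 + \left(-3 + r \left(-5 + r\right)\right) = r \left(-5 + r\right)$)
$J{\left(-6,u{\left(3 \right)} \right)} - 137605 = - \frac{-5 - \frac{1}{2}}{2} - 137605 = \left(- \frac{1}{2}\right) \left(- \frac{11}{2}\right) - 137605 = \frac{11}{4} - 137605 = - \frac{550409}{4}$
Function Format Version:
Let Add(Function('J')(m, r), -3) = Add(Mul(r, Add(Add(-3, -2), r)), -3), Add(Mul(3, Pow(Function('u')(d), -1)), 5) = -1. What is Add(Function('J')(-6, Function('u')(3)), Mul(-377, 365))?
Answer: Rational(-550409, 4) ≈ -1.3760e+5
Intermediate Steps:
Function('u')(d) = Rational(-1, 2) (Function('u')(d) = Mul(3, Pow(Add(-5, -1), -1)) = Mul(3, Pow(-6, -1)) = Mul(3, Rational(-1, 6)) = Rational(-1, 2))
Function('J')(m, r) = Mul(r, Add(-5, r)) (Function('J')(m, r) = Add(3, Add(Mul(r, Add(Add(-3, -2), r)), -3)) = Add(3, Add(Mul(r, Add(-5, r)), -3)) = Add(3, Add(-3, Mul(r, Add(-5, r)))) = Mul(r, Add(-5, r)))
Add(Function('J')(-6, Function('u')(3)), Mul(-377, 365)) = Add(Mul(Rational(-1, 2), Add(-5, Rational(-1, 2))), Mul(-377, 365)) = Add(Mul(Rational(-1, 2), Rational(-11, 2)), -137605) = Add(Rational(11, 4), -137605) = Rational(-550409, 4)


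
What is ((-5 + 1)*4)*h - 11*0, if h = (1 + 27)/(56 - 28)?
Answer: -16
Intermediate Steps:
h = 1 (h = 28/28 = 28*(1/28) = 1)
((-5 + 1)*4)*h - 11*0 = ((-5 + 1)*4)*1 - 11*0 = -4*4*1 + 0 = -16*1 + 0 = -16 + 0 = -16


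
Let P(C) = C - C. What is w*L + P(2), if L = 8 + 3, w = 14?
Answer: 154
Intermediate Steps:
P(C) = 0
L = 11
w*L + P(2) = 14*11 + 0 = 154 + 0 = 154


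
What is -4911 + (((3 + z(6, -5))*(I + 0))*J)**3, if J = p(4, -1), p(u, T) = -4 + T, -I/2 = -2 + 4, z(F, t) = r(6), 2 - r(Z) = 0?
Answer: 995089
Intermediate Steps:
r(Z) = 2 (r(Z) = 2 - 1*0 = 2 + 0 = 2)
z(F, t) = 2
I = -4 (I = -2*(-2 + 4) = -2*2 = -4)
J = -5 (J = -4 - 1 = -5)
-4911 + (((3 + z(6, -5))*(I + 0))*J)**3 = -4911 + (((3 + 2)*(-4 + 0))*(-5))**3 = -4911 + ((5*(-4))*(-5))**3 = -4911 + (-20*(-5))**3 = -4911 + 100**3 = -4911 + 1000000 = 995089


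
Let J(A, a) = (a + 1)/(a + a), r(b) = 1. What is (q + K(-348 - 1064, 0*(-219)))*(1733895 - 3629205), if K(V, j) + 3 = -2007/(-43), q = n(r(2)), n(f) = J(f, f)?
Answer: -3640890510/43 ≈ -8.4672e+7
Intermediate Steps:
J(A, a) = (1 + a)/(2*a) (J(A, a) = (1 + a)/((2*a)) = (1 + a)*(1/(2*a)) = (1 + a)/(2*a))
n(f) = (1 + f)/(2*f)
q = 1 (q = (½)*(1 + 1)/1 = (½)*1*2 = 1)
K(V, j) = 1878/43 (K(V, j) = -3 - 2007/(-43) = -3 - 2007*(-1/43) = -3 + 2007/43 = 1878/43)
(q + K(-348 - 1064, 0*(-219)))*(1733895 - 3629205) = (1 + 1878/43)*(1733895 - 3629205) = (1921/43)*(-1895310) = -3640890510/43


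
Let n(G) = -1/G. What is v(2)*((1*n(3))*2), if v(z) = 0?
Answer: 0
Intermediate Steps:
v(2)*((1*n(3))*2) = 0*((1*(-1/3))*2) = 0*((1*(-1*⅓))*2) = 0*((1*(-⅓))*2) = 0*(-⅓*2) = 0*(-⅔) = 0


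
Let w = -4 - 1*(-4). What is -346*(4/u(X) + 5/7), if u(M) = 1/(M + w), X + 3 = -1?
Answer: 37022/7 ≈ 5288.9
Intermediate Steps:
w = 0 (w = -4 + 4 = 0)
X = -4 (X = -3 - 1 = -4)
u(M) = 1/M (u(M) = 1/(M + 0) = 1/M)
-346*(4/u(X) + 5/7) = -346*(4/(1/(-4)) + 5/7) = -346*(4/(-1/4) + 5*(1/7)) = -346*(4*(-4) + 5/7) = -346*(-16 + 5/7) = -346*(-107/7) = 37022/7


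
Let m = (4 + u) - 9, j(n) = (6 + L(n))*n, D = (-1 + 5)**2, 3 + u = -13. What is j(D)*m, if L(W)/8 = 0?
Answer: -2016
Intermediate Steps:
u = -16 (u = -3 - 13 = -16)
L(W) = 0 (L(W) = 8*0 = 0)
D = 16 (D = 4**2 = 16)
j(n) = 6*n (j(n) = (6 + 0)*n = 6*n)
m = -21 (m = (4 - 16) - 9 = -12 - 9 = -21)
j(D)*m = (6*16)*(-21) = 96*(-21) = -2016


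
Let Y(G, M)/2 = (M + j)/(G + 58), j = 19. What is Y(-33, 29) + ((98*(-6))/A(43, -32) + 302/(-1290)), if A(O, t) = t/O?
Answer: 20478257/25800 ≈ 793.73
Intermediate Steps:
Y(G, M) = 2*(19 + M)/(58 + G) (Y(G, M) = 2*((M + 19)/(G + 58)) = 2*((19 + M)/(58 + G)) = 2*(19 + M)/(58 + G))
Y(-33, 29) + ((98*(-6))/A(43, -32) + 302/(-1290)) = 2*(19 + 29)/(58 - 33) + ((98*(-6))/((-32/43)) + 302/(-1290)) = 2*48/25 + (-588/((-32*1/43)) + 302*(-1/1290)) = 2*(1/25)*48 + (-588/(-32/43) - 151/645) = 96/25 + (-588*(-43/32) - 151/645) = 96/25 + (6321/8 - 151/645) = 96/25 + 4075837/5160 = 20478257/25800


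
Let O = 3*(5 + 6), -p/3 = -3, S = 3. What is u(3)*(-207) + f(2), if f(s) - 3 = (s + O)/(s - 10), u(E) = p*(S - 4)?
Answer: 14893/8 ≈ 1861.6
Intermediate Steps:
p = 9 (p = -3*(-3) = 9)
u(E) = -9 (u(E) = 9*(3 - 4) = 9*(-1) = -9)
O = 33 (O = 3*11 = 33)
f(s) = 3 + (33 + s)/(-10 + s) (f(s) = 3 + (s + 33)/(s - 10) = 3 + (33 + s)/(-10 + s))
u(3)*(-207) + f(2) = -9*(-207) + (3 + 4*2)/(-10 + 2) = 1863 + (3 + 8)/(-8) = 1863 - ⅛*11 = 1863 - 11/8 = 14893/8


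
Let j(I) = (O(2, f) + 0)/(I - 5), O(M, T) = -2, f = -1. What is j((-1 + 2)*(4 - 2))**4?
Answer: 16/81 ≈ 0.19753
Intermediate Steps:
j(I) = -2/(-5 + I) (j(I) = (-2 + 0)/(I - 5) = -2/(-5 + I))
j((-1 + 2)*(4 - 2))**4 = (-2/(-5 + (-1 + 2)*(4 - 2)))**4 = (-2/(-5 + 1*2))**4 = (-2/(-5 + 2))**4 = (-2/(-3))**4 = (-2*(-1/3))**4 = (2/3)**4 = 16/81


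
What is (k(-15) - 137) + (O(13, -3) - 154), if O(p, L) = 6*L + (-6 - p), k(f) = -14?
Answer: -342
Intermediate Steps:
O(p, L) = -6 - p + 6*L
(k(-15) - 137) + (O(13, -3) - 154) = (-14 - 137) + ((-6 - 1*13 + 6*(-3)) - 154) = -151 + ((-6 - 13 - 18) - 154) = -151 + (-37 - 154) = -151 - 191 = -342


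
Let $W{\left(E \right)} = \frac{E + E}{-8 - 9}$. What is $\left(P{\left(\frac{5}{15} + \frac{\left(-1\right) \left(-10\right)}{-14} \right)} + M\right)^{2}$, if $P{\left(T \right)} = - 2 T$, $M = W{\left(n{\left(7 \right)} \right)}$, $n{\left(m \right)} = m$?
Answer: $\frac{484}{127449} \approx 0.0037976$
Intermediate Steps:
$W{\left(E \right)} = - \frac{2 E}{17}$ ($W{\left(E \right)} = \frac{2 E}{-17} = 2 E \left(- \frac{1}{17}\right) = - \frac{2 E}{17}$)
$M = - \frac{14}{17}$ ($M = \left(- \frac{2}{17}\right) 7 = - \frac{14}{17} \approx -0.82353$)
$\left(P{\left(\frac{5}{15} + \frac{\left(-1\right) \left(-10\right)}{-14} \right)} + M\right)^{2} = \left(- 2 \left(\frac{5}{15} + \frac{\left(-1\right) \left(-10\right)}{-14}\right) - \frac{14}{17}\right)^{2} = \left(- 2 \left(5 \cdot \frac{1}{15} + 10 \left(- \frac{1}{14}\right)\right) - \frac{14}{17}\right)^{2} = \left(- 2 \left(\frac{1}{3} - \frac{5}{7}\right) - \frac{14}{17}\right)^{2} = \left(\left(-2\right) \left(- \frac{8}{21}\right) - \frac{14}{17}\right)^{2} = \left(\frac{16}{21} - \frac{14}{17}\right)^{2} = \left(- \frac{22}{357}\right)^{2} = \frac{484}{127449}$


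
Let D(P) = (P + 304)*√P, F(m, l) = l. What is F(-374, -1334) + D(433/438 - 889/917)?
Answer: -1334 + 17444009*√62943666/3292234884 ≈ -1292.0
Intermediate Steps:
D(P) = √P*(304 + P) (D(P) = (304 + P)*√P = √P*(304 + P))
F(-374, -1334) + D(433/438 - 889/917) = -1334 + √(433/438 - 889/917)*(304 + (433/438 - 889/917)) = -1334 + √(433*(1/438) - 889*1/917)*(304 + (433*(1/438) - 889*1/917)) = -1334 + √(433/438 - 127/131)*(304 + (433/438 - 127/131)) = -1334 + √(1097/57378)*(304 + 1097/57378) = -1334 + (√62943666/57378)*(17444009/57378) = -1334 + 17444009*√62943666/3292234884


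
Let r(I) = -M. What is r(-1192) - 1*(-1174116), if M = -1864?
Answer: 1175980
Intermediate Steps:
r(I) = 1864 (r(I) = -1*(-1864) = 1864)
r(-1192) - 1*(-1174116) = 1864 - 1*(-1174116) = 1864 + 1174116 = 1175980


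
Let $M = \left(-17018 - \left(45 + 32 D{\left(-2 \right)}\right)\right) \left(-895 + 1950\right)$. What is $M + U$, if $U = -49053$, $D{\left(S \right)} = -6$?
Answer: $-17847958$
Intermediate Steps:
$M = -17798905$ ($M = \left(-17018 - -147\right) \left(-895 + 1950\right) = \left(-17018 + \left(-45 + 192\right)\right) 1055 = \left(-17018 + 147\right) 1055 = \left(-16871\right) 1055 = -17798905$)
$M + U = -17798905 - 49053 = -17847958$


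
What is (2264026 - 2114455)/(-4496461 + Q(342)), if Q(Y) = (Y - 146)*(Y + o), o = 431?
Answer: -149571/4344953 ≈ -0.034424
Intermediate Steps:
Q(Y) = (-146 + Y)*(431 + Y) (Q(Y) = (Y - 146)*(Y + 431) = (-146 + Y)*(431 + Y))
(2264026 - 2114455)/(-4496461 + Q(342)) = (2264026 - 2114455)/(-4496461 + (-62926 + 342² + 285*342)) = 149571/(-4496461 + (-62926 + 116964 + 97470)) = 149571/(-4496461 + 151508) = 149571/(-4344953) = 149571*(-1/4344953) = -149571/4344953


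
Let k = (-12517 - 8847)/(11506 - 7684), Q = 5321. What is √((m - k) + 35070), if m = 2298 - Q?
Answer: 11*√402909/39 ≈ 179.03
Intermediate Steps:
k = -218/39 (k = -21364/3822 = -21364*1/3822 = -218/39 ≈ -5.5897)
m = -3023 (m = 2298 - 1*5321 = 2298 - 5321 = -3023)
√((m - k) + 35070) = √((-3023 - 1*(-218/39)) + 35070) = √((-3023 + 218/39) + 35070) = √(-117679/39 + 35070) = √(1250051/39) = 11*√402909/39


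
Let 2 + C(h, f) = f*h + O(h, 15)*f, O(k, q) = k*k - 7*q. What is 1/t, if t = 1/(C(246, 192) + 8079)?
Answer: 11654221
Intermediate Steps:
O(k, q) = k² - 7*q
C(h, f) = -2 + f*h + f*(-105 + h²) (C(h, f) = -2 + (f*h + (h² - 7*15)*f) = -2 + (f*h + (h² - 105)*f) = -2 + (f*h + (-105 + h²)*f) = -2 + (f*h + f*(-105 + h²)) = -2 + f*h + f*(-105 + h²))
t = 1/11654221 (t = 1/((-2 + 192*246 + 192*(-105 + 246²)) + 8079) = 1/((-2 + 47232 + 192*(-105 + 60516)) + 8079) = 1/((-2 + 47232 + 192*60411) + 8079) = 1/((-2 + 47232 + 11598912) + 8079) = 1/(11646142 + 8079) = 1/11654221 ≈ 8.5806e-8)
1/t = 1/(1/11654221) = 11654221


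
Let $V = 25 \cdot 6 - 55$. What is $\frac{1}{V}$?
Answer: $\frac{1}{95} \approx 0.010526$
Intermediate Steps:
$V = 95$ ($V = 150 - 55 = 95$)
$\frac{1}{V} = \frac{1}{95}$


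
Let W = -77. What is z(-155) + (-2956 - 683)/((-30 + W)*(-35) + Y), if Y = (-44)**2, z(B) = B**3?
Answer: -21155337514/5681 ≈ -3.7239e+6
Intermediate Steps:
Y = 1936
z(-155) + (-2956 - 683)/((-30 + W)*(-35) + Y) = (-155)**3 + (-2956 - 683)/((-30 - 77)*(-35) + 1936) = -3723875 - 3639/(-107*(-35) + 1936) = -3723875 - 3639/(3745 + 1936) = -3723875 - 3639/5681 = -21155337514/5681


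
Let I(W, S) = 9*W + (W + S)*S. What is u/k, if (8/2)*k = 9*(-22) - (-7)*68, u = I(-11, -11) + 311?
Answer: 908/139 ≈ 6.5324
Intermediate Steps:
I(W, S) = 9*W + S*(S + W) (I(W, S) = 9*W + (S + W)*S = 9*W + S*(S + W))
u = 454 (u = ((-11)² + 9*(-11) - 11*(-11)) + 311 = (121 - 99 + 121) + 311 = 143 + 311 = 454)
k = 139/2 (k = (9*(-22) - (-7)*68)/4 = (-198 - 1*(-476))/4 = (-198 + 476)/4 = (¼)*278 = 139/2 ≈ 69.500)
u/k = 454/(139/2) = 454*(2/139) = 908/139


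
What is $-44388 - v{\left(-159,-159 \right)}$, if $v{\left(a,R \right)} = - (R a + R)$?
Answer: $-19266$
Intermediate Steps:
$v{\left(a,R \right)} = - R - R a$ ($v{\left(a,R \right)} = - (R + R a) = - R - R a$)
$-44388 - v{\left(-159,-159 \right)} = -44388 - \left(-1\right) \left(-159\right) \left(1 - 159\right) = -44388 - \left(-1\right) \left(-159\right) \left(-158\right) = -44388 - -25122 = -44388 + 25122 = -19266$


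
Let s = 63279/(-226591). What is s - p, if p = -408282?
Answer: 92512963383/226591 ≈ 4.0828e+5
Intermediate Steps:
s = -63279/226591 (s = 63279*(-1/226591) = -63279/226591 ≈ -0.27927)
s - p = -63279/226591 - 1*(-408282) = -63279/226591 + 408282 = 92512963383/226591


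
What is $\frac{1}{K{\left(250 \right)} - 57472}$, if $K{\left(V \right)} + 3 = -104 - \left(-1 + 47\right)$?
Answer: $- \frac{1}{57625} \approx -1.7354 \cdot 10^{-5}$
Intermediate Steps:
$K{\left(V \right)} = -153$ ($K{\left(V \right)} = -3 - 150 = -153$)
$\frac{1}{K{\left(250 \right)} - 57472} = \frac{1}{-153 - 57472} = \frac{1}{-57625} = - \frac{1}{57625}$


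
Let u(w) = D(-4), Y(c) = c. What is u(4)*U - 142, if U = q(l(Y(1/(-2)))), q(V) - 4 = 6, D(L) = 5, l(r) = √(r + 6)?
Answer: -92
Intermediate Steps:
l(r) = √(6 + r)
q(V) = 10 (q(V) = 4 + 6 = 10)
U = 10
u(w) = 5
u(4)*U - 142 = 5*10 - 142 = 50 - 142 = -92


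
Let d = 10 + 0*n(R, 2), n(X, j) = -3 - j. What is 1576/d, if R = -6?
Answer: 788/5 ≈ 157.60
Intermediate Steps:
d = 10 (d = 10 + 0*(-3 - 1*2) = 10 + 0*(-3 - 2) = 10 + 0*(-5) = 10 + 0 = 10)
1576/d = 1576/10 = 1576*(1/10) = 788/5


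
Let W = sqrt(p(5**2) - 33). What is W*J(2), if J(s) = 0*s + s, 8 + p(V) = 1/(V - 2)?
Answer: 2*I*sqrt(21666)/23 ≈ 12.799*I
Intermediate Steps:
p(V) = -8 + 1/(-2 + V) (p(V) = -8 + 1/(V - 2) = -8 + 1/(-2 + V))
J(s) = s (J(s) = 0 + s = s)
W = I*sqrt(21666)/23 (W = sqrt((17 - 8*5**2)/(-2 + 5**2) - 33) = sqrt((17 - 8*25)/(-2 + 25) - 33) = sqrt((17 - 200)/23 - 33) = sqrt((1/23)*(-183) - 33) = sqrt(-183/23 - 33) = sqrt(-942/23) = I*sqrt(21666)/23 ≈ 6.3997*I)
W*J(2) = (I*sqrt(21666)/23)*2 = 2*I*sqrt(21666)/23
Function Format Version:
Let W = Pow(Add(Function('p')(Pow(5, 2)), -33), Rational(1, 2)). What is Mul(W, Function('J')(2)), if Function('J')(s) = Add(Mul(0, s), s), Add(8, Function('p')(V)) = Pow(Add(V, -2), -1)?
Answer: Mul(Rational(2, 23), I, Pow(21666, Rational(1, 2))) ≈ Mul(12.799, I)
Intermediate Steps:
Function('p')(V) = Add(-8, Pow(Add(-2, V), -1)) (Function('p')(V) = Add(-8, Pow(Add(V, -2), -1)) = Add(-8, Pow(Add(-2, V), -1)))
Function('J')(s) = s (Function('J')(s) = Add(0, s) = s)
W = Mul(Rational(1, 23), I, Pow(21666, Rational(1, 2))) (W = Pow(Add(Mul(Pow(Add(-2, Pow(5, 2)), -1), Add(17, Mul(-8, Pow(5, 2)))), -33), Rational(1, 2)) = Pow(Add(Mul(Pow(Add(-2, 25), -1), Add(17, Mul(-8, 25))), -33), Rational(1, 2)) = Pow(Add(Mul(Pow(23, -1), Add(17, -200)), -33), Rational(1, 2)) = Pow(Add(Mul(Rational(1, 23), -183), -33), Rational(1, 2)) = Pow(Add(Rational(-183, 23), -33), Rational(1, 2)) = Pow(Rational(-942, 23), Rational(1, 2)) = Mul(Rational(1, 23), I, Pow(21666, Rational(1, 2))) ≈ Mul(6.3997, I))
Mul(W, Function('J')(2)) = Mul(Mul(Rational(1, 23), I, Pow(21666, Rational(1, 2))), 2) = Mul(Rational(2, 23), I, Pow(21666, Rational(1, 2)))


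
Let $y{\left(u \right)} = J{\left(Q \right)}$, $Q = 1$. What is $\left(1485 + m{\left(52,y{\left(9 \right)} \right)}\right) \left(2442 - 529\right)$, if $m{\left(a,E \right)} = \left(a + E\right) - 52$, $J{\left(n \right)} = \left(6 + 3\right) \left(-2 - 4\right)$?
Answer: $2737503$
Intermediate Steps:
$J{\left(n \right)} = -54$ ($J{\left(n \right)} = 9 \left(-6\right) = -54$)
$y{\left(u \right)} = -54$
$m{\left(a,E \right)} = -52 + E + a$ ($m{\left(a,E \right)} = \left(E + a\right) - 52 = -52 + E + a$)
$\left(1485 + m{\left(52,y{\left(9 \right)} \right)}\right) \left(2442 - 529\right) = \left(1485 - 54\right) \left(2442 - 529\right) = \left(1485 - 54\right) 1913 = 1431 \cdot 1913 = 2737503$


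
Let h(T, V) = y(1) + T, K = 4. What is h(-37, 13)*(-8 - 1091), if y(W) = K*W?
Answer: 36267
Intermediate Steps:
y(W) = 4*W
h(T, V) = 4 + T (h(T, V) = 4*1 + T = 4 + T)
h(-37, 13)*(-8 - 1091) = (4 - 37)*(-8 - 1091) = -33*(-1099) = 36267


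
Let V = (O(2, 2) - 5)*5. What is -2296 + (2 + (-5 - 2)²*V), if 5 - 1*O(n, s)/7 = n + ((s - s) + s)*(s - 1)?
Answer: -1804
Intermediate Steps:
O(n, s) = 35 - 7*n - 7*s*(-1 + s) (O(n, s) = 35 - 7*(n + ((s - s) + s)*(s - 1)) = 35 - 7*(n + (0 + s)*(-1 + s)) = 35 - 7*(n + s*(-1 + s)) = 35 + (-7*n - 7*s*(-1 + s)) = 35 - 7*n - 7*s*(-1 + s))
V = 10 (V = ((35 - 7*2 - 7*2² + 7*2) - 5)*5 = ((35 - 14 - 7*4 + 14) - 5)*5 = ((35 - 14 - 28 + 14) - 5)*5 = (7 - 5)*5 = 2*5 = 10)
-2296 + (2 + (-5 - 2)²*V) = -2296 + (2 + (-5 - 2)²*10) = -2296 + (2 + (-7)²*10) = -2296 + (2 + 49*10) = -2296 + (2 + 490) = -2296 + 492 = -1804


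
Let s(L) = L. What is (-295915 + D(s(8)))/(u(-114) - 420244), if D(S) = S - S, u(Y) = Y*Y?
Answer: 295915/407248 ≈ 0.72662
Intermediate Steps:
u(Y) = Y²
D(S) = 0
(-295915 + D(s(8)))/(u(-114) - 420244) = (-295915 + 0)/((-114)² - 420244) = -295915/(12996 - 420244) = -295915/(-407248) = -295915*(-1/407248) = 295915/407248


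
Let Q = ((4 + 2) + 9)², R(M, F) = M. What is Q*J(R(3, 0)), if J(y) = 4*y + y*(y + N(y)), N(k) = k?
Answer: 6750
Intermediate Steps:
Q = 225 (Q = (6 + 9)² = 15² = 225)
J(y) = 2*y² + 4*y (J(y) = 4*y + y*(y + y) = 4*y + y*(2*y) = 4*y + 2*y² = 2*y² + 4*y)
Q*J(R(3, 0)) = 225*(2*3*(2 + 3)) = 225*(2*3*5) = 225*30 = 6750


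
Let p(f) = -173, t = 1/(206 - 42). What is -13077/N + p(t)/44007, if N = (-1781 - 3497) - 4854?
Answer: 573726703/445878924 ≈ 1.2867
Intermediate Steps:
N = -10132 (N = -5278 - 4854 = -10132)
t = 1/164 ≈ 0.0060976
-13077/N + p(t)/44007 = -13077/(-10132) - 173/44007 = -13077*(-1/10132) - 173*1/44007 = 13077/10132 - 173/44007 = 573726703/445878924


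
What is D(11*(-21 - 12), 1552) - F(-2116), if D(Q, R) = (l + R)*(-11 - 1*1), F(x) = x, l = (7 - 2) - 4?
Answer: -16520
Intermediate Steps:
l = 1 (l = 5 - 4 = 1)
D(Q, R) = -12 - 12*R (D(Q, R) = (1 + R)*(-11 - 1*1) = (1 + R)*(-11 - 1) = (1 + R)*(-12) = -12 - 12*R)
D(11*(-21 - 12), 1552) - F(-2116) = (-12 - 12*1552) - 1*(-2116) = (-12 - 18624) + 2116 = -18636 + 2116 = -16520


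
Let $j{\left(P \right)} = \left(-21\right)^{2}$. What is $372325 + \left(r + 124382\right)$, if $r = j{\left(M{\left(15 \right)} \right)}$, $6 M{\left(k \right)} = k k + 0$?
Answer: $497148$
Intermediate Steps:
$M{\left(k \right)} = \frac{k^{2}}{6}$ ($M{\left(k \right)} = \frac{k k + 0}{6} = \frac{k^{2} + 0}{6} = \frac{k^{2}}{6}$)
$j{\left(P \right)} = 441$
$r = 441$
$372325 + \left(r + 124382\right) = 372325 + \left(441 + 124382\right) = 372325 + 124823 = 497148$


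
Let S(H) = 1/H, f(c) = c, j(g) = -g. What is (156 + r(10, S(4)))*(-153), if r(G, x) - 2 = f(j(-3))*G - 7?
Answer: -27693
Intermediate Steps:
r(G, x) = -5 + 3*G (r(G, x) = 2 + ((-1*(-3))*G - 7) = 2 + (3*G - 7) = 2 + (-7 + 3*G) = -5 + 3*G)
(156 + r(10, S(4)))*(-153) = (156 + (-5 + 3*10))*(-153) = (156 + (-5 + 30))*(-153) = (156 + 25)*(-153) = 181*(-153) = -27693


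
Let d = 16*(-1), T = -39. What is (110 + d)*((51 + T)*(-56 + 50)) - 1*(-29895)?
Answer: 23127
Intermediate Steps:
d = -16
(110 + d)*((51 + T)*(-56 + 50)) - 1*(-29895) = (110 - 16)*((51 - 39)*(-56 + 50)) - 1*(-29895) = 94*(12*(-6)) + 29895 = 94*(-72) + 29895 = -6768 + 29895 = 23127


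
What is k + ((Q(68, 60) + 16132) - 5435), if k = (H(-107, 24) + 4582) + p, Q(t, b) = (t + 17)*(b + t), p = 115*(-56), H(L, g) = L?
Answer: 19612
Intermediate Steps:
p = -6440
Q(t, b) = (17 + t)*(b + t)
k = -1965 (k = (-107 + 4582) - 6440 = 4475 - 6440 = -1965)
k + ((Q(68, 60) + 16132) - 5435) = -1965 + (((68² + 17*60 + 17*68 + 60*68) + 16132) - 5435) = -1965 + (((4624 + 1020 + 1156 + 4080) + 16132) - 5435) = -1965 + ((10880 + 16132) - 5435) = -1965 + (27012 - 5435) = -1965 + 21577 = 19612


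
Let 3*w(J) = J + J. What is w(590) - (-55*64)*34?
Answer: 360220/3 ≈ 1.2007e+5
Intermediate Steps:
w(J) = 2*J/3 (w(J) = (J + J)/3 = (2*J)/3 = 2*J/3)
w(590) - (-55*64)*34 = (⅔)*590 - (-55*64)*34 = 1180/3 - (-3520)*34 = 1180/3 - 1*(-119680) = 1180/3 + 119680 = 360220/3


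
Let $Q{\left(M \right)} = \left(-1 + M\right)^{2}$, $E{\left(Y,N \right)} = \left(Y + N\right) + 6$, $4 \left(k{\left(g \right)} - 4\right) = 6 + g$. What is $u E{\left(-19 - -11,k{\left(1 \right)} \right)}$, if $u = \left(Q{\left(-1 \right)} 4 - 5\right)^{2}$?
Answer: $\frac{1815}{4} \approx 453.75$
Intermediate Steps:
$k{\left(g \right)} = \frac{11}{2} + \frac{g}{4}$ ($k{\left(g \right)} = 4 + \frac{6 + g}{4} = 4 + \left(\frac{3}{2} + \frac{g}{4}\right) = \frac{11}{2} + \frac{g}{4}$)
$E{\left(Y,N \right)} = 6 + N + Y$ ($E{\left(Y,N \right)} = \left(N + Y\right) + 6 = 6 + N + Y$)
$u = 121$ ($u = \left(\left(-1 - 1\right)^{2} \cdot 4 - 5\right)^{2} = \left(\left(-2\right)^{2} \cdot 4 - 5\right)^{2} = \left(4 \cdot 4 - 5\right)^{2} = \left(16 - 5\right)^{2} = 11^{2} = 121$)
$u E{\left(-19 - -11,k{\left(1 \right)} \right)} = 121 \left(6 + \left(\frac{11}{2} + \frac{1}{4} \cdot 1\right) - 8\right) = 121 \left(6 + \left(\frac{11}{2} + \frac{1}{4}\right) + \left(-19 + 11\right)\right) = 121 \left(6 + \frac{23}{4} - 8\right) = 121 \cdot \frac{15}{4} = \frac{1815}{4}$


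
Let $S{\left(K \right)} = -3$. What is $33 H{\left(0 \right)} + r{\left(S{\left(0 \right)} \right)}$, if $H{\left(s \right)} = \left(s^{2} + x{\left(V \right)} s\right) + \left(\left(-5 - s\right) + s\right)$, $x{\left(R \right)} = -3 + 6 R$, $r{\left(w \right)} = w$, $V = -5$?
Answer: $-168$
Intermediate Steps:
$H{\left(s \right)} = -5 + s^{2} - 33 s$ ($H{\left(s \right)} = \left(s^{2} + \left(-3 + 6 \left(-5\right)\right) s\right) + \left(\left(-5 - s\right) + s\right) = \left(s^{2} + \left(-3 - 30\right) s\right) - 5 = \left(s^{2} - 33 s\right) - 5 = -5 + s^{2} - 33 s$)
$33 H{\left(0 \right)} + r{\left(S{\left(0 \right)} \right)} = 33 \left(-5 + 0^{2} - 0\right) - 3 = 33 \left(-5 + 0 + 0\right) - 3 = 33 \left(-5\right) - 3 = -165 - 3 = -168$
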